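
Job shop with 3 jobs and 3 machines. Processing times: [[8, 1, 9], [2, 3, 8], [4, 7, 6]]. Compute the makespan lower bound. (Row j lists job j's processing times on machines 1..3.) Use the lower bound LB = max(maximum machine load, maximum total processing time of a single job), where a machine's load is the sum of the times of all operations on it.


Machine loads:
  Machine 1: 8 + 2 + 4 = 14
  Machine 2: 1 + 3 + 7 = 11
  Machine 3: 9 + 8 + 6 = 23
Max machine load = 23
Job totals:
  Job 1: 18
  Job 2: 13
  Job 3: 17
Max job total = 18
Lower bound = max(23, 18) = 23

23


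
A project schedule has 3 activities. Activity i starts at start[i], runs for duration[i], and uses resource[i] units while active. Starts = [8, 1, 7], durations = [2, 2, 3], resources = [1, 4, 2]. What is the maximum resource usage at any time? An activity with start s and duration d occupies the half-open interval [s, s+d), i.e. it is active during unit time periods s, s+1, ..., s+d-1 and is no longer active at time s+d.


Each activity i is active on [start_i, start_i + duration_i).
Compute total resource usage per time slot:
  t=0: active resources = [], total = 0
  t=1: active resources = [4], total = 4
  t=2: active resources = [4], total = 4
  t=3: active resources = [], total = 0
  t=4: active resources = [], total = 0
  t=5: active resources = [], total = 0
  t=6: active resources = [], total = 0
  t=7: active resources = [2], total = 2
  t=8: active resources = [1, 2], total = 3
  t=9: active resources = [1, 2], total = 3
Peak resource demand = 4

4


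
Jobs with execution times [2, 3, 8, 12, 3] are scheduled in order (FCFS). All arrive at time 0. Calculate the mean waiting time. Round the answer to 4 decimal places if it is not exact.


FCFS order (as given): [2, 3, 8, 12, 3]
Waiting times:
  Job 1: wait = 0
  Job 2: wait = 2
  Job 3: wait = 5
  Job 4: wait = 13
  Job 5: wait = 25
Sum of waiting times = 45
Average waiting time = 45/5 = 9.0

9.0


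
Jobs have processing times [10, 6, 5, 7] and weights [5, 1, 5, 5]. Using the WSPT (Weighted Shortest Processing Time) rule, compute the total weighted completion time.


Compute p/w ratios and sort ascending (WSPT): [(5, 5), (7, 5), (10, 5), (6, 1)]
Compute weighted completion times:
  Job (p=5,w=5): C=5, w*C=5*5=25
  Job (p=7,w=5): C=12, w*C=5*12=60
  Job (p=10,w=5): C=22, w*C=5*22=110
  Job (p=6,w=1): C=28, w*C=1*28=28
Total weighted completion time = 223

223


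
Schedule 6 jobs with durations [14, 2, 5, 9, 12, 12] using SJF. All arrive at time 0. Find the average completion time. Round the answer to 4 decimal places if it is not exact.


SJF order (ascending): [2, 5, 9, 12, 12, 14]
Completion times:
  Job 1: burst=2, C=2
  Job 2: burst=5, C=7
  Job 3: burst=9, C=16
  Job 4: burst=12, C=28
  Job 5: burst=12, C=40
  Job 6: burst=14, C=54
Average completion = 147/6 = 24.5

24.5


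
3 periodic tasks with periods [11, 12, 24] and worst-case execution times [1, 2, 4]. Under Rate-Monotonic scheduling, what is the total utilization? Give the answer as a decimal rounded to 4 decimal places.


Compute individual utilizations (exact fractions):
  Task 1: C/T = 1/11 (approx. 0.0909)
  Task 2: C/T = 2/12 = 1/6 (approx. 0.1667)
  Task 3: C/T = 4/24 = 1/6 (approx. 0.1667)
Total utilization U = 1/11 + 1/6 + 1/6 = 14/33
Rounded to 4 decimal places: U = 0.4242
RM (Liu & Layland) bound for 3 tasks = 0.779763; compare with U = 14/33 (approx. 0.424242)
U <= bound, so schedulable by RM sufficient condition.

0.4242


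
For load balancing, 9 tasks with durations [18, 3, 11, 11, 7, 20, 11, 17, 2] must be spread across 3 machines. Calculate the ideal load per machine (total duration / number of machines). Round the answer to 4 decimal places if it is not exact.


Total processing time = 18 + 3 + 11 + 11 + 7 + 20 + 11 + 17 + 2 = 100
Number of machines = 3
Ideal balanced load = 100 / 3 = 33.3333

33.3333


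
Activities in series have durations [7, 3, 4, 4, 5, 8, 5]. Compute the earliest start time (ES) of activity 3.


Activity 3 starts after activities 1 through 2 complete.
Predecessor durations: [7, 3]
ES = 7 + 3 = 10

10


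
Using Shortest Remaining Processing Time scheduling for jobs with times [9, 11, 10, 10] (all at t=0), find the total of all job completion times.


Since all jobs arrive at t=0, SRPT equals SPT ordering.
SPT order: [9, 10, 10, 11]
Completion times:
  Job 1: p=9, C=9
  Job 2: p=10, C=19
  Job 3: p=10, C=29
  Job 4: p=11, C=40
Total completion time = 9 + 19 + 29 + 40 = 97

97


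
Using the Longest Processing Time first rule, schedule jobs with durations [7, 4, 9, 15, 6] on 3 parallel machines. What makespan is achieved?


Sort jobs in decreasing order (LPT): [15, 9, 7, 6, 4]
Assign each job to the least loaded machine:
  Machine 1: jobs [15], load = 15
  Machine 2: jobs [9, 4], load = 13
  Machine 3: jobs [7, 6], load = 13
Makespan = max load = 15

15


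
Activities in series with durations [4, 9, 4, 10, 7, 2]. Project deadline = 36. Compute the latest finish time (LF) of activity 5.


LF(activity 5) = deadline - sum of successor durations
Successors: activities 6 through 6 with durations [2]
Sum of successor durations = 2
LF = 36 - 2 = 34

34


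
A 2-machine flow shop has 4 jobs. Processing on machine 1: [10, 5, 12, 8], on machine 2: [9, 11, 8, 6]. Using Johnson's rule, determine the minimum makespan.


Apply Johnson's rule:
  Group 1 (a <= b): [(2, 5, 11)]
  Group 2 (a > b): [(1, 10, 9), (3, 12, 8), (4, 8, 6)]
Optimal job order: [2, 1, 3, 4]
Schedule:
  Job 2: M1 done at 5, M2 done at 16
  Job 1: M1 done at 15, M2 done at 25
  Job 3: M1 done at 27, M2 done at 35
  Job 4: M1 done at 35, M2 done at 41
Makespan = 41

41


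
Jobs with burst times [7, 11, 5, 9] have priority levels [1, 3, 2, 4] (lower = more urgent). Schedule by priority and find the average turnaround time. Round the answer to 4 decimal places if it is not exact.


Sort by priority (ascending = highest first):
Order: [(1, 7), (2, 5), (3, 11), (4, 9)]
Completion times:
  Priority 1, burst=7, C=7
  Priority 2, burst=5, C=12
  Priority 3, burst=11, C=23
  Priority 4, burst=9, C=32
Average turnaround = 74/4 = 18.5

18.5


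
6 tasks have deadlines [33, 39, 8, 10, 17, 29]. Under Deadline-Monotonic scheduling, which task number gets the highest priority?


Sort tasks by relative deadline (ascending):
  Task 3: deadline = 8
  Task 4: deadline = 10
  Task 5: deadline = 17
  Task 6: deadline = 29
  Task 1: deadline = 33
  Task 2: deadline = 39
Priority order (highest first): [3, 4, 5, 6, 1, 2]
Highest priority task = 3

3


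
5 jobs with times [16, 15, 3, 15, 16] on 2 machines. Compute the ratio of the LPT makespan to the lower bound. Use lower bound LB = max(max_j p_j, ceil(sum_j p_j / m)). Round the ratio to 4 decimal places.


LPT order: [16, 16, 15, 15, 3]
Machine loads after assignment: [34, 31]
LPT makespan = 34
Lower bound = max(max_job, ceil(total/2)) = max(16, 33) = 33
Ratio = 34 / 33 = 1.0303

1.0303


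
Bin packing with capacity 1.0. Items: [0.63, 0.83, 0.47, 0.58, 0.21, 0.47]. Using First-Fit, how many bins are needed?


Place items sequentially using First-Fit:
  Item 0.63 -> new Bin 1
  Item 0.83 -> new Bin 2
  Item 0.47 -> new Bin 3
  Item 0.58 -> new Bin 4
  Item 0.21 -> Bin 1 (now 0.84)
  Item 0.47 -> Bin 3 (now 0.94)
Total bins used = 4

4


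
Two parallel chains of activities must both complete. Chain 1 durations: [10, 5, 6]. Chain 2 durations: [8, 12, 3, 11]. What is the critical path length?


Path A total = 10 + 5 + 6 = 21
Path B total = 8 + 12 + 3 + 11 = 34
Critical path = longest path = max(21, 34) = 34

34


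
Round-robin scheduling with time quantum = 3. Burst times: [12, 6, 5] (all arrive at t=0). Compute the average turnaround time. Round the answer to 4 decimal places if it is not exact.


Time quantum = 3
Execution trace:
  J1 runs 3 units, time = 3
  J2 runs 3 units, time = 6
  J3 runs 3 units, time = 9
  J1 runs 3 units, time = 12
  J2 runs 3 units, time = 15
  J3 runs 2 units, time = 17
  J1 runs 3 units, time = 20
  J1 runs 3 units, time = 23
Finish times: [23, 15, 17]
Average turnaround = 55/3 = 18.3333

18.3333


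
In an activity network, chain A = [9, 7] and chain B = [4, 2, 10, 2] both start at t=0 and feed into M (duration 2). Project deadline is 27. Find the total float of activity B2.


Forward pass: ES(B2) = sum of predecessors on chain B = 4
EF = ES + duration = 4 + 2 = 6
Backward pass: LF(M) = deadline = 27; LS(M) = 27 - 2 = 25
LF(B2) = LS(M) - sum(successors on chain B) = 25 - 12 = 13
LS = LF - duration = 13 - 2 = 11
Total float = LS - ES = 11 - 4 = 7

7


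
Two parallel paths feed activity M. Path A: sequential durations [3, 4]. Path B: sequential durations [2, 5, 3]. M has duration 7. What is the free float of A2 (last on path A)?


ES(A2) = sum of predecessors on chain A = 3
EF(A2) = ES + duration = 3 + 4 = 7
Successor of A2 is M. ES(M) = max(sum(A), sum(B)) = max(7, 10) = 10
Free float = ES(successor) - EF(current) = 10 - 7 = 3

3


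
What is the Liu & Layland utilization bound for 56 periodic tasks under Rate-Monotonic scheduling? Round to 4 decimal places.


Compute 2^(1/56) = 1.0124545481
Subtract 1: 1.0124545481 - 1 = 0.0124545481
Multiply by n: 56 * 0.0124545481 = 0.6974546936
Round to 4 dp: 0.6975

0.6975


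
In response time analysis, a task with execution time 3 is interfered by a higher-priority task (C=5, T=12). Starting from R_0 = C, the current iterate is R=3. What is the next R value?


R_next = C + ceil(R_prev / T_hp) * C_hp
ceil(3 / 12) = ceil(0.25) = 1
Interference = 1 * 5 = 5
R_next = 3 + 5 = 8

8


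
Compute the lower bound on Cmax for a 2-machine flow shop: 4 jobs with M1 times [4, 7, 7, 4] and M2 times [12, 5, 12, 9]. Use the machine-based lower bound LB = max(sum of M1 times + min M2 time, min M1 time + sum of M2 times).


LB1 = sum(M1 times) + min(M2 times) = 22 + 5 = 27
LB2 = min(M1 times) + sum(M2 times) = 4 + 38 = 42
Lower bound = max(LB1, LB2) = max(27, 42) = 42

42


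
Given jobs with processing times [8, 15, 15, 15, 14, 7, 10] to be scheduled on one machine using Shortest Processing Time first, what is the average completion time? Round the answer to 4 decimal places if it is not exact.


Sort jobs by processing time (SPT order): [7, 8, 10, 14, 15, 15, 15]
Compute completion times sequentially:
  Job 1: processing = 7, completes at 7
  Job 2: processing = 8, completes at 15
  Job 3: processing = 10, completes at 25
  Job 4: processing = 14, completes at 39
  Job 5: processing = 15, completes at 54
  Job 6: processing = 15, completes at 69
  Job 7: processing = 15, completes at 84
Sum of completion times = 293
Average completion time = 293/7 = 41.8571

41.8571


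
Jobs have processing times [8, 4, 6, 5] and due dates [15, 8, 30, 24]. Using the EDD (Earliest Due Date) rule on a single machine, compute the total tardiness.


Sort by due date (EDD order): [(4, 8), (8, 15), (5, 24), (6, 30)]
Compute completion times and tardiness:
  Job 1: p=4, d=8, C=4, tardiness=max(0,4-8)=0
  Job 2: p=8, d=15, C=12, tardiness=max(0,12-15)=0
  Job 3: p=5, d=24, C=17, tardiness=max(0,17-24)=0
  Job 4: p=6, d=30, C=23, tardiness=max(0,23-30)=0
Total tardiness = 0

0


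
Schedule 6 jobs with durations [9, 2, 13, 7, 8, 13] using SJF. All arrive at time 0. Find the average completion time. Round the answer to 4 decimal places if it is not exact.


SJF order (ascending): [2, 7, 8, 9, 13, 13]
Completion times:
  Job 1: burst=2, C=2
  Job 2: burst=7, C=9
  Job 3: burst=8, C=17
  Job 4: burst=9, C=26
  Job 5: burst=13, C=39
  Job 6: burst=13, C=52
Average completion = 145/6 = 24.1667

24.1667


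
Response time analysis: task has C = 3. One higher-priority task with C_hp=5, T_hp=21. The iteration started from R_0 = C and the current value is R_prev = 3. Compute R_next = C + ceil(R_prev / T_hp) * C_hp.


R_next = C + ceil(R_prev / T_hp) * C_hp
ceil(3 / 21) = ceil(0.1429) = 1
Interference = 1 * 5 = 5
R_next = 3 + 5 = 8

8


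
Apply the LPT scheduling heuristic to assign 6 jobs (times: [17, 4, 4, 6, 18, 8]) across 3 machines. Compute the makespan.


Sort jobs in decreasing order (LPT): [18, 17, 8, 6, 4, 4]
Assign each job to the least loaded machine:
  Machine 1: jobs [18], load = 18
  Machine 2: jobs [17, 4], load = 21
  Machine 3: jobs [8, 6, 4], load = 18
Makespan = max load = 21

21


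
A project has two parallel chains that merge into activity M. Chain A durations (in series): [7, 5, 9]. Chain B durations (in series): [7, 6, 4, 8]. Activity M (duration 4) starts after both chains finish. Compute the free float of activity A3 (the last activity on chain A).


ES(A3) = sum of predecessors on chain A = 12
EF(A3) = ES + duration = 12 + 9 = 21
Successor of A3 is M. ES(M) = max(sum(A), sum(B)) = max(21, 25) = 25
Free float = ES(successor) - EF(current) = 25 - 21 = 4

4


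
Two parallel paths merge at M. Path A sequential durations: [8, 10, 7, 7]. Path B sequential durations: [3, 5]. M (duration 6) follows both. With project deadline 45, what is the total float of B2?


Forward pass: ES(B2) = sum of predecessors on chain B = 3
EF = ES + duration = 3 + 5 = 8
Backward pass: LF(M) = deadline = 45; LS(M) = 45 - 6 = 39
LF(B2) = LS(M) - sum(successors on chain B) = 39 - 0 = 39
LS = LF - duration = 39 - 5 = 34
Total float = LS - ES = 34 - 3 = 31

31


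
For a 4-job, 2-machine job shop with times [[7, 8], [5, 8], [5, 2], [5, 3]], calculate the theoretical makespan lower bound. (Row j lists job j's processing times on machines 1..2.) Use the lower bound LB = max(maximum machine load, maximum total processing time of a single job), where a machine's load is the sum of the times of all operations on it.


Machine loads:
  Machine 1: 7 + 5 + 5 + 5 = 22
  Machine 2: 8 + 8 + 2 + 3 = 21
Max machine load = 22
Job totals:
  Job 1: 15
  Job 2: 13
  Job 3: 7
  Job 4: 8
Max job total = 15
Lower bound = max(22, 15) = 22

22


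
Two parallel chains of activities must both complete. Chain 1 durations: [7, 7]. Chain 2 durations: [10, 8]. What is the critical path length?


Path A total = 7 + 7 = 14
Path B total = 10 + 8 = 18
Critical path = longest path = max(14, 18) = 18

18


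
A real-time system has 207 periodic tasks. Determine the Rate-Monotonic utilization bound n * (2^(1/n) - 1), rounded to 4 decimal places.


Compute 2^(1/207) = 1.0033541497
Subtract 1: 1.0033541497 - 1 = 0.0033541497
Multiply by n: 207 * 0.0033541497 = 0.6943089879
Round to 4 dp: 0.6943

0.6943


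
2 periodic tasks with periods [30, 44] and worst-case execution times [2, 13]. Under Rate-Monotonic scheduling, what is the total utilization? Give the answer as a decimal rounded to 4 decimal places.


Compute individual utilizations (exact fractions):
  Task 1: C/T = 2/30 = 1/15 (approx. 0.0667)
  Task 2: C/T = 13/44 (approx. 0.2955)
Total utilization U = 1/15 + 13/44 = 239/660
Rounded to 4 decimal places: U = 0.3621
RM (Liu & Layland) bound for 2 tasks = 0.828427; compare with U = 239/660 (approx. 0.362121)
U <= bound, so schedulable by RM sufficient condition.

0.3621


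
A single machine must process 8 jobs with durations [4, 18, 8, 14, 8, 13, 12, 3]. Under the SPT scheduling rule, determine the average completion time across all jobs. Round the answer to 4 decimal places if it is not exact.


Sort jobs by processing time (SPT order): [3, 4, 8, 8, 12, 13, 14, 18]
Compute completion times sequentially:
  Job 1: processing = 3, completes at 3
  Job 2: processing = 4, completes at 7
  Job 3: processing = 8, completes at 15
  Job 4: processing = 8, completes at 23
  Job 5: processing = 12, completes at 35
  Job 6: processing = 13, completes at 48
  Job 7: processing = 14, completes at 62
  Job 8: processing = 18, completes at 80
Sum of completion times = 273
Average completion time = 273/8 = 34.125

34.125


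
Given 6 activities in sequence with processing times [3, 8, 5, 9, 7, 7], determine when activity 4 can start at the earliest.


Activity 4 starts after activities 1 through 3 complete.
Predecessor durations: [3, 8, 5]
ES = 3 + 8 + 5 = 16

16


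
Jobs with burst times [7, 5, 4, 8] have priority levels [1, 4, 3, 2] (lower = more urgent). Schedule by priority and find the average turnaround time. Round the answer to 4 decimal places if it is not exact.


Sort by priority (ascending = highest first):
Order: [(1, 7), (2, 8), (3, 4), (4, 5)]
Completion times:
  Priority 1, burst=7, C=7
  Priority 2, burst=8, C=15
  Priority 3, burst=4, C=19
  Priority 4, burst=5, C=24
Average turnaround = 65/4 = 16.25

16.25


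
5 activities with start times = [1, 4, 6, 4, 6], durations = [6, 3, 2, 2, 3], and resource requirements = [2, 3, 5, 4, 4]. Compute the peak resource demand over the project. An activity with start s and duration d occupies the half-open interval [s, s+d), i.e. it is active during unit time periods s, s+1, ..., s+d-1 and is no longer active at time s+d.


Each activity i is active on [start_i, start_i + duration_i).
Compute total resource usage per time slot:
  t=0: active resources = [], total = 0
  t=1: active resources = [2], total = 2
  t=2: active resources = [2], total = 2
  t=3: active resources = [2], total = 2
  t=4: active resources = [2, 3, 4], total = 9
  t=5: active resources = [2, 3, 4], total = 9
  t=6: active resources = [2, 3, 5, 4], total = 14
  t=7: active resources = [5, 4], total = 9
  t=8: active resources = [4], total = 4
Peak resource demand = 14

14


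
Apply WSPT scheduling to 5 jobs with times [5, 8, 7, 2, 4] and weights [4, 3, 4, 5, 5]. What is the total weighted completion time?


Compute p/w ratios and sort ascending (WSPT): [(2, 5), (4, 5), (5, 4), (7, 4), (8, 3)]
Compute weighted completion times:
  Job (p=2,w=5): C=2, w*C=5*2=10
  Job (p=4,w=5): C=6, w*C=5*6=30
  Job (p=5,w=4): C=11, w*C=4*11=44
  Job (p=7,w=4): C=18, w*C=4*18=72
  Job (p=8,w=3): C=26, w*C=3*26=78
Total weighted completion time = 234

234


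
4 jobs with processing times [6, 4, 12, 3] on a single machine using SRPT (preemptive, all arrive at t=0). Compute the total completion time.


Since all jobs arrive at t=0, SRPT equals SPT ordering.
SPT order: [3, 4, 6, 12]
Completion times:
  Job 1: p=3, C=3
  Job 2: p=4, C=7
  Job 3: p=6, C=13
  Job 4: p=12, C=25
Total completion time = 3 + 7 + 13 + 25 = 48

48


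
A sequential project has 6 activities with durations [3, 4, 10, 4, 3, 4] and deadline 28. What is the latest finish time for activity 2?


LF(activity 2) = deadline - sum of successor durations
Successors: activities 3 through 6 with durations [10, 4, 3, 4]
Sum of successor durations = 21
LF = 28 - 21 = 7

7


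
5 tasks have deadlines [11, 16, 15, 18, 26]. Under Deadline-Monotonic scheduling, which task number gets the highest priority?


Sort tasks by relative deadline (ascending):
  Task 1: deadline = 11
  Task 3: deadline = 15
  Task 2: deadline = 16
  Task 4: deadline = 18
  Task 5: deadline = 26
Priority order (highest first): [1, 3, 2, 4, 5]
Highest priority task = 1

1


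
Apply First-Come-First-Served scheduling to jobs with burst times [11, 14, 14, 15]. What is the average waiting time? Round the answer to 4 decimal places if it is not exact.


FCFS order (as given): [11, 14, 14, 15]
Waiting times:
  Job 1: wait = 0
  Job 2: wait = 11
  Job 3: wait = 25
  Job 4: wait = 39
Sum of waiting times = 75
Average waiting time = 75/4 = 18.75

18.75


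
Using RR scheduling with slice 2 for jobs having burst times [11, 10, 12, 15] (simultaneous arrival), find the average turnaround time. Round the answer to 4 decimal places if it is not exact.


Time quantum = 2
Execution trace:
  J1 runs 2 units, time = 2
  J2 runs 2 units, time = 4
  J3 runs 2 units, time = 6
  J4 runs 2 units, time = 8
  J1 runs 2 units, time = 10
  J2 runs 2 units, time = 12
  J3 runs 2 units, time = 14
  J4 runs 2 units, time = 16
  J1 runs 2 units, time = 18
  J2 runs 2 units, time = 20
  J3 runs 2 units, time = 22
  J4 runs 2 units, time = 24
  J1 runs 2 units, time = 26
  J2 runs 2 units, time = 28
  J3 runs 2 units, time = 30
  J4 runs 2 units, time = 32
  J1 runs 2 units, time = 34
  J2 runs 2 units, time = 36
  J3 runs 2 units, time = 38
  J4 runs 2 units, time = 40
  J1 runs 1 units, time = 41
  J3 runs 2 units, time = 43
  J4 runs 2 units, time = 45
  J4 runs 2 units, time = 47
  J4 runs 1 units, time = 48
Finish times: [41, 36, 43, 48]
Average turnaround = 168/4 = 42.0

42.0


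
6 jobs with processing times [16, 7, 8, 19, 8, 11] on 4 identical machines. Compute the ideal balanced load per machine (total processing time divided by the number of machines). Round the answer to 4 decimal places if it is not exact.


Total processing time = 16 + 7 + 8 + 19 + 8 + 11 = 69
Number of machines = 4
Ideal balanced load = 69 / 4 = 17.25

17.25


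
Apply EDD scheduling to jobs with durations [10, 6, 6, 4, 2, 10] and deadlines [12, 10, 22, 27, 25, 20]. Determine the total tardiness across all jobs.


Sort by due date (EDD order): [(6, 10), (10, 12), (10, 20), (6, 22), (2, 25), (4, 27)]
Compute completion times and tardiness:
  Job 1: p=6, d=10, C=6, tardiness=max(0,6-10)=0
  Job 2: p=10, d=12, C=16, tardiness=max(0,16-12)=4
  Job 3: p=10, d=20, C=26, tardiness=max(0,26-20)=6
  Job 4: p=6, d=22, C=32, tardiness=max(0,32-22)=10
  Job 5: p=2, d=25, C=34, tardiness=max(0,34-25)=9
  Job 6: p=4, d=27, C=38, tardiness=max(0,38-27)=11
Total tardiness = 40

40


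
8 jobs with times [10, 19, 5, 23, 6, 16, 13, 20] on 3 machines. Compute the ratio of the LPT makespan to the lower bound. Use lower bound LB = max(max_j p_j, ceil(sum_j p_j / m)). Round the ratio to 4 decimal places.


LPT order: [23, 20, 19, 16, 13, 10, 6, 5]
Machine loads after assignment: [39, 38, 35]
LPT makespan = 39
Lower bound = max(max_job, ceil(total/3)) = max(23, 38) = 38
Ratio = 39 / 38 = 1.0263

1.0263


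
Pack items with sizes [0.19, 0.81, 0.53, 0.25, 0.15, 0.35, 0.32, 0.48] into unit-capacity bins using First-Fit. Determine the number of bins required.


Place items sequentially using First-Fit:
  Item 0.19 -> new Bin 1
  Item 0.81 -> Bin 1 (now 1.0)
  Item 0.53 -> new Bin 2
  Item 0.25 -> Bin 2 (now 0.78)
  Item 0.15 -> Bin 2 (now 0.93)
  Item 0.35 -> new Bin 3
  Item 0.32 -> Bin 3 (now 0.67)
  Item 0.48 -> new Bin 4
Total bins used = 4

4


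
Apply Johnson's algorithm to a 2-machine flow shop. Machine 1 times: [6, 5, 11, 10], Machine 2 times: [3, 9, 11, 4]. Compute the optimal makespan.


Apply Johnson's rule:
  Group 1 (a <= b): [(2, 5, 9), (3, 11, 11)]
  Group 2 (a > b): [(4, 10, 4), (1, 6, 3)]
Optimal job order: [2, 3, 4, 1]
Schedule:
  Job 2: M1 done at 5, M2 done at 14
  Job 3: M1 done at 16, M2 done at 27
  Job 4: M1 done at 26, M2 done at 31
  Job 1: M1 done at 32, M2 done at 35
Makespan = 35

35


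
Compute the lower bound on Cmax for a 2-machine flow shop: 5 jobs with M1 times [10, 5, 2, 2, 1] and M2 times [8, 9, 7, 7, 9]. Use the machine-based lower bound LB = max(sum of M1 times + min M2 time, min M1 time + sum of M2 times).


LB1 = sum(M1 times) + min(M2 times) = 20 + 7 = 27
LB2 = min(M1 times) + sum(M2 times) = 1 + 40 = 41
Lower bound = max(LB1, LB2) = max(27, 41) = 41

41


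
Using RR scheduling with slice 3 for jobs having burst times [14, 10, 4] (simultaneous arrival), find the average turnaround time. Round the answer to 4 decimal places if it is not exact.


Time quantum = 3
Execution trace:
  J1 runs 3 units, time = 3
  J2 runs 3 units, time = 6
  J3 runs 3 units, time = 9
  J1 runs 3 units, time = 12
  J2 runs 3 units, time = 15
  J3 runs 1 units, time = 16
  J1 runs 3 units, time = 19
  J2 runs 3 units, time = 22
  J1 runs 3 units, time = 25
  J2 runs 1 units, time = 26
  J1 runs 2 units, time = 28
Finish times: [28, 26, 16]
Average turnaround = 70/3 = 23.3333

23.3333


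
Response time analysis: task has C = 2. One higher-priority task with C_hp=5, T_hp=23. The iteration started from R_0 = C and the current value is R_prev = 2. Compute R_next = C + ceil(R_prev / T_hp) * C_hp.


R_next = C + ceil(R_prev / T_hp) * C_hp
ceil(2 / 23) = ceil(0.087) = 1
Interference = 1 * 5 = 5
R_next = 2 + 5 = 7

7


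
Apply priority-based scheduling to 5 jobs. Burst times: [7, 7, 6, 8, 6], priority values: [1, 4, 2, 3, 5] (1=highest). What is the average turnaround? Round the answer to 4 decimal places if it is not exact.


Sort by priority (ascending = highest first):
Order: [(1, 7), (2, 6), (3, 8), (4, 7), (5, 6)]
Completion times:
  Priority 1, burst=7, C=7
  Priority 2, burst=6, C=13
  Priority 3, burst=8, C=21
  Priority 4, burst=7, C=28
  Priority 5, burst=6, C=34
Average turnaround = 103/5 = 20.6

20.6


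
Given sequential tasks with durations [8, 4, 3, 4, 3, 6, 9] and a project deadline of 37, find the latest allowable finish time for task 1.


LF(activity 1) = deadline - sum of successor durations
Successors: activities 2 through 7 with durations [4, 3, 4, 3, 6, 9]
Sum of successor durations = 29
LF = 37 - 29 = 8

8


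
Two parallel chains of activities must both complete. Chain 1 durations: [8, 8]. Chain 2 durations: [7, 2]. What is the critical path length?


Path A total = 8 + 8 = 16
Path B total = 7 + 2 = 9
Critical path = longest path = max(16, 9) = 16

16


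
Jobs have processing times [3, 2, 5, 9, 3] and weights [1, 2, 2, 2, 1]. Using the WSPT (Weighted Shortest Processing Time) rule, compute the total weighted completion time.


Compute p/w ratios and sort ascending (WSPT): [(2, 2), (5, 2), (3, 1), (3, 1), (9, 2)]
Compute weighted completion times:
  Job (p=2,w=2): C=2, w*C=2*2=4
  Job (p=5,w=2): C=7, w*C=2*7=14
  Job (p=3,w=1): C=10, w*C=1*10=10
  Job (p=3,w=1): C=13, w*C=1*13=13
  Job (p=9,w=2): C=22, w*C=2*22=44
Total weighted completion time = 85

85


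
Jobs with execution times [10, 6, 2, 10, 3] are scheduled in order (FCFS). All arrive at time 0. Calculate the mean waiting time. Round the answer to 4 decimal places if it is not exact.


FCFS order (as given): [10, 6, 2, 10, 3]
Waiting times:
  Job 1: wait = 0
  Job 2: wait = 10
  Job 3: wait = 16
  Job 4: wait = 18
  Job 5: wait = 28
Sum of waiting times = 72
Average waiting time = 72/5 = 14.4

14.4


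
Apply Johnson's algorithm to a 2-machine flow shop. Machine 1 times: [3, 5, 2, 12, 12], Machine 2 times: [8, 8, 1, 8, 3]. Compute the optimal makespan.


Apply Johnson's rule:
  Group 1 (a <= b): [(1, 3, 8), (2, 5, 8)]
  Group 2 (a > b): [(4, 12, 8), (5, 12, 3), (3, 2, 1)]
Optimal job order: [1, 2, 4, 5, 3]
Schedule:
  Job 1: M1 done at 3, M2 done at 11
  Job 2: M1 done at 8, M2 done at 19
  Job 4: M1 done at 20, M2 done at 28
  Job 5: M1 done at 32, M2 done at 35
  Job 3: M1 done at 34, M2 done at 36
Makespan = 36

36


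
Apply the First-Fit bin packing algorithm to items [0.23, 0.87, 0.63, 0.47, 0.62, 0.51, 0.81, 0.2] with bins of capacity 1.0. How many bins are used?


Place items sequentially using First-Fit:
  Item 0.23 -> new Bin 1
  Item 0.87 -> new Bin 2
  Item 0.63 -> Bin 1 (now 0.86)
  Item 0.47 -> new Bin 3
  Item 0.62 -> new Bin 4
  Item 0.51 -> Bin 3 (now 0.98)
  Item 0.81 -> new Bin 5
  Item 0.2 -> Bin 4 (now 0.82)
Total bins used = 5

5


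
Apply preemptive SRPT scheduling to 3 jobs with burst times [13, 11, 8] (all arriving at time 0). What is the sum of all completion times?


Since all jobs arrive at t=0, SRPT equals SPT ordering.
SPT order: [8, 11, 13]
Completion times:
  Job 1: p=8, C=8
  Job 2: p=11, C=19
  Job 3: p=13, C=32
Total completion time = 8 + 19 + 32 = 59

59


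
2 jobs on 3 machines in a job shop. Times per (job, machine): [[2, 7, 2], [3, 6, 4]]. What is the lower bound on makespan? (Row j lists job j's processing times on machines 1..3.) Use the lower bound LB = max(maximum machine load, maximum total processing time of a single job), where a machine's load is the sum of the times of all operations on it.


Machine loads:
  Machine 1: 2 + 3 = 5
  Machine 2: 7 + 6 = 13
  Machine 3: 2 + 4 = 6
Max machine load = 13
Job totals:
  Job 1: 11
  Job 2: 13
Max job total = 13
Lower bound = max(13, 13) = 13

13


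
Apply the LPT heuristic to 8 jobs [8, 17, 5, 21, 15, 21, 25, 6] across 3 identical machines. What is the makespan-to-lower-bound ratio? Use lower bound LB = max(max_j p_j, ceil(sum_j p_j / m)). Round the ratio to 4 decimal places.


LPT order: [25, 21, 21, 17, 15, 8, 6, 5]
Machine loads after assignment: [39, 38, 41]
LPT makespan = 41
Lower bound = max(max_job, ceil(total/3)) = max(25, 40) = 40
Ratio = 41 / 40 = 1.025

1.025


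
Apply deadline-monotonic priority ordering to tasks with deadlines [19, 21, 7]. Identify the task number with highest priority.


Sort tasks by relative deadline (ascending):
  Task 3: deadline = 7
  Task 1: deadline = 19
  Task 2: deadline = 21
Priority order (highest first): [3, 1, 2]
Highest priority task = 3

3


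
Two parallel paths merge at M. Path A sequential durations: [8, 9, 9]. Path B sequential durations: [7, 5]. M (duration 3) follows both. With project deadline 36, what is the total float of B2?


Forward pass: ES(B2) = sum of predecessors on chain B = 7
EF = ES + duration = 7 + 5 = 12
Backward pass: LF(M) = deadline = 36; LS(M) = 36 - 3 = 33
LF(B2) = LS(M) - sum(successors on chain B) = 33 - 0 = 33
LS = LF - duration = 33 - 5 = 28
Total float = LS - ES = 28 - 7 = 21

21


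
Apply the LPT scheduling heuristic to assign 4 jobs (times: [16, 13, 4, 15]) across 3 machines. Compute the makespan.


Sort jobs in decreasing order (LPT): [16, 15, 13, 4]
Assign each job to the least loaded machine:
  Machine 1: jobs [16], load = 16
  Machine 2: jobs [15], load = 15
  Machine 3: jobs [13, 4], load = 17
Makespan = max load = 17

17


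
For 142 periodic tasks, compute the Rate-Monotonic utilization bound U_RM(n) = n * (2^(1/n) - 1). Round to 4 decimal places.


Compute 2^(1/142) = 1.0048932512
Subtract 1: 1.0048932512 - 1 = 0.0048932512
Multiply by n: 142 * 0.0048932512 = 0.6948416704
Round to 4 dp: 0.6948

0.6948


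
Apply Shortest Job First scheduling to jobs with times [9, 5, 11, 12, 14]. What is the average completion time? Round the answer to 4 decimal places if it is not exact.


SJF order (ascending): [5, 9, 11, 12, 14]
Completion times:
  Job 1: burst=5, C=5
  Job 2: burst=9, C=14
  Job 3: burst=11, C=25
  Job 4: burst=12, C=37
  Job 5: burst=14, C=51
Average completion = 132/5 = 26.4

26.4


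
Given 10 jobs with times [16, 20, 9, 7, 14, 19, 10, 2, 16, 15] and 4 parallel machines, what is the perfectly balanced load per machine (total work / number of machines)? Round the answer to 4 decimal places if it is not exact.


Total processing time = 16 + 20 + 9 + 7 + 14 + 19 + 10 + 2 + 16 + 15 = 128
Number of machines = 4
Ideal balanced load = 128 / 4 = 32.0

32.0


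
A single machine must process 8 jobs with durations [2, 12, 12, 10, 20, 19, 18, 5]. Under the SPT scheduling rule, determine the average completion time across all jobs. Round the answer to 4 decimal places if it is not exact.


Sort jobs by processing time (SPT order): [2, 5, 10, 12, 12, 18, 19, 20]
Compute completion times sequentially:
  Job 1: processing = 2, completes at 2
  Job 2: processing = 5, completes at 7
  Job 3: processing = 10, completes at 17
  Job 4: processing = 12, completes at 29
  Job 5: processing = 12, completes at 41
  Job 6: processing = 18, completes at 59
  Job 7: processing = 19, completes at 78
  Job 8: processing = 20, completes at 98
Sum of completion times = 331
Average completion time = 331/8 = 41.375

41.375


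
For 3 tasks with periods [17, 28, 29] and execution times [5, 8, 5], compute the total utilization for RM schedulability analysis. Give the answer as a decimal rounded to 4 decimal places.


Compute individual utilizations (exact fractions):
  Task 1: C/T = 5/17 (approx. 0.2941)
  Task 2: C/T = 8/28 = 2/7 (approx. 0.2857)
  Task 3: C/T = 5/29 (approx. 0.1724)
Total utilization U = 5/17 + 2/7 + 5/29 = 2596/3451
Rounded to 4 decimal places: U = 0.7522
RM (Liu & Layland) bound for 3 tasks = 0.779763; compare with U = 2596/3451 (approx. 0.752246)
U <= bound, so schedulable by RM sufficient condition.

0.7522


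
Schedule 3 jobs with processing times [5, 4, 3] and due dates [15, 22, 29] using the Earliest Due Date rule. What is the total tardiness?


Sort by due date (EDD order): [(5, 15), (4, 22), (3, 29)]
Compute completion times and tardiness:
  Job 1: p=5, d=15, C=5, tardiness=max(0,5-15)=0
  Job 2: p=4, d=22, C=9, tardiness=max(0,9-22)=0
  Job 3: p=3, d=29, C=12, tardiness=max(0,12-29)=0
Total tardiness = 0

0


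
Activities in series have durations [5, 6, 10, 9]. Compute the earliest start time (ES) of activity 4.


Activity 4 starts after activities 1 through 3 complete.
Predecessor durations: [5, 6, 10]
ES = 5 + 6 + 10 = 21

21


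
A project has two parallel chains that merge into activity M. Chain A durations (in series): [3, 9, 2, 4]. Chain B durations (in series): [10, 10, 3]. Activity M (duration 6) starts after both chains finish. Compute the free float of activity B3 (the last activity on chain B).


ES(B3) = sum of predecessors on chain B = 20
EF(B3) = ES + duration = 20 + 3 = 23
Successor of B3 is M. ES(M) = max(sum(A), sum(B)) = max(18, 23) = 23
Free float = ES(successor) - EF(current) = 23 - 23 = 0

0


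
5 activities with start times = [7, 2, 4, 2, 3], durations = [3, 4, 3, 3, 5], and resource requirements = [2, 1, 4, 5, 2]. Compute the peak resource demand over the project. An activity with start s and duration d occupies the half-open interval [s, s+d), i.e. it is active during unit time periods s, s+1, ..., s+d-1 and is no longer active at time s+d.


Each activity i is active on [start_i, start_i + duration_i).
Compute total resource usage per time slot:
  t=0: active resources = [], total = 0
  t=1: active resources = [], total = 0
  t=2: active resources = [1, 5], total = 6
  t=3: active resources = [1, 5, 2], total = 8
  t=4: active resources = [1, 4, 5, 2], total = 12
  t=5: active resources = [1, 4, 2], total = 7
  t=6: active resources = [4, 2], total = 6
  t=7: active resources = [2, 2], total = 4
  t=8: active resources = [2], total = 2
  t=9: active resources = [2], total = 2
Peak resource demand = 12

12


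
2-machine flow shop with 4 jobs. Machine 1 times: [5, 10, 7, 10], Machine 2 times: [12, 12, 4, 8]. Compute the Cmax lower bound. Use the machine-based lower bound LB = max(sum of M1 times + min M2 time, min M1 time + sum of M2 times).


LB1 = sum(M1 times) + min(M2 times) = 32 + 4 = 36
LB2 = min(M1 times) + sum(M2 times) = 5 + 36 = 41
Lower bound = max(LB1, LB2) = max(36, 41) = 41

41


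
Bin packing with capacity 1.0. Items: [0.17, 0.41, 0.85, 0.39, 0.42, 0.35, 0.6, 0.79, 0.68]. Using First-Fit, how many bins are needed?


Place items sequentially using First-Fit:
  Item 0.17 -> new Bin 1
  Item 0.41 -> Bin 1 (now 0.58)
  Item 0.85 -> new Bin 2
  Item 0.39 -> Bin 1 (now 0.97)
  Item 0.42 -> new Bin 3
  Item 0.35 -> Bin 3 (now 0.77)
  Item 0.6 -> new Bin 4
  Item 0.79 -> new Bin 5
  Item 0.68 -> new Bin 6
Total bins used = 6

6


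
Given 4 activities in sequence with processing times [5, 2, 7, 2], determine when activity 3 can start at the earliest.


Activity 3 starts after activities 1 through 2 complete.
Predecessor durations: [5, 2]
ES = 5 + 2 = 7

7


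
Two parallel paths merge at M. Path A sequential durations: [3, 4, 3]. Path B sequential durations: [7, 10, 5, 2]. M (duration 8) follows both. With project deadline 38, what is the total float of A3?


Forward pass: ES(A3) = sum of predecessors on chain A = 7
EF = ES + duration = 7 + 3 = 10
Backward pass: LF(M) = deadline = 38; LS(M) = 38 - 8 = 30
LF(A3) = LS(M) - sum(successors on chain A) = 30 - 0 = 30
LS = LF - duration = 30 - 3 = 27
Total float = LS - ES = 27 - 7 = 20

20


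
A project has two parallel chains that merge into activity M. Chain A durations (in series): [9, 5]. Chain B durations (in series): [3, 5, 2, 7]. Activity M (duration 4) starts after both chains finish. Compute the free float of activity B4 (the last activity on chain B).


ES(B4) = sum of predecessors on chain B = 10
EF(B4) = ES + duration = 10 + 7 = 17
Successor of B4 is M. ES(M) = max(sum(A), sum(B)) = max(14, 17) = 17
Free float = ES(successor) - EF(current) = 17 - 17 = 0

0


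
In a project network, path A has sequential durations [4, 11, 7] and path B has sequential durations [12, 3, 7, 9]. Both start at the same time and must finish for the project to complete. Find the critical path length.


Path A total = 4 + 11 + 7 = 22
Path B total = 12 + 3 + 7 + 9 = 31
Critical path = longest path = max(22, 31) = 31

31


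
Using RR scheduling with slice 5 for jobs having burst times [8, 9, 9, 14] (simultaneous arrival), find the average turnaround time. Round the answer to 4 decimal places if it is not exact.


Time quantum = 5
Execution trace:
  J1 runs 5 units, time = 5
  J2 runs 5 units, time = 10
  J3 runs 5 units, time = 15
  J4 runs 5 units, time = 20
  J1 runs 3 units, time = 23
  J2 runs 4 units, time = 27
  J3 runs 4 units, time = 31
  J4 runs 5 units, time = 36
  J4 runs 4 units, time = 40
Finish times: [23, 27, 31, 40]
Average turnaround = 121/4 = 30.25

30.25


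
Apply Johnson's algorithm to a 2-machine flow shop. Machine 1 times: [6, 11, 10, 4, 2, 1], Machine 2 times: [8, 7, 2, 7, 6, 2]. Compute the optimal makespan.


Apply Johnson's rule:
  Group 1 (a <= b): [(6, 1, 2), (5, 2, 6), (4, 4, 7), (1, 6, 8)]
  Group 2 (a > b): [(2, 11, 7), (3, 10, 2)]
Optimal job order: [6, 5, 4, 1, 2, 3]
Schedule:
  Job 6: M1 done at 1, M2 done at 3
  Job 5: M1 done at 3, M2 done at 9
  Job 4: M1 done at 7, M2 done at 16
  Job 1: M1 done at 13, M2 done at 24
  Job 2: M1 done at 24, M2 done at 31
  Job 3: M1 done at 34, M2 done at 36
Makespan = 36

36


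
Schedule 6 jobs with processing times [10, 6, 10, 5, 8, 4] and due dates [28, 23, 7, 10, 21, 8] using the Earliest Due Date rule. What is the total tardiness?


Sort by due date (EDD order): [(10, 7), (4, 8), (5, 10), (8, 21), (6, 23), (10, 28)]
Compute completion times and tardiness:
  Job 1: p=10, d=7, C=10, tardiness=max(0,10-7)=3
  Job 2: p=4, d=8, C=14, tardiness=max(0,14-8)=6
  Job 3: p=5, d=10, C=19, tardiness=max(0,19-10)=9
  Job 4: p=8, d=21, C=27, tardiness=max(0,27-21)=6
  Job 5: p=6, d=23, C=33, tardiness=max(0,33-23)=10
  Job 6: p=10, d=28, C=43, tardiness=max(0,43-28)=15
Total tardiness = 49

49


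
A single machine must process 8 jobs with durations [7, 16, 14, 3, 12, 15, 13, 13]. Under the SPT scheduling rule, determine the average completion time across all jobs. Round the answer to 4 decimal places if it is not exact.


Sort jobs by processing time (SPT order): [3, 7, 12, 13, 13, 14, 15, 16]
Compute completion times sequentially:
  Job 1: processing = 3, completes at 3
  Job 2: processing = 7, completes at 10
  Job 3: processing = 12, completes at 22
  Job 4: processing = 13, completes at 35
  Job 5: processing = 13, completes at 48
  Job 6: processing = 14, completes at 62
  Job 7: processing = 15, completes at 77
  Job 8: processing = 16, completes at 93
Sum of completion times = 350
Average completion time = 350/8 = 43.75

43.75


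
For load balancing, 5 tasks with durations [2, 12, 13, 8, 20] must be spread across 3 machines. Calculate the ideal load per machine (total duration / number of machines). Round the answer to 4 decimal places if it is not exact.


Total processing time = 2 + 12 + 13 + 8 + 20 = 55
Number of machines = 3
Ideal balanced load = 55 / 3 = 18.3333

18.3333


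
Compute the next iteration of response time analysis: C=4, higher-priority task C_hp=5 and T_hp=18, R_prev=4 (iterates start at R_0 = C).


R_next = C + ceil(R_prev / T_hp) * C_hp
ceil(4 / 18) = ceil(0.2222) = 1
Interference = 1 * 5 = 5
R_next = 4 + 5 = 9

9


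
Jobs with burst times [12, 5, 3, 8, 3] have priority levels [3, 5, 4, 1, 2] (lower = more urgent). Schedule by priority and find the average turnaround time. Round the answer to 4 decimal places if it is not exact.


Sort by priority (ascending = highest first):
Order: [(1, 8), (2, 3), (3, 12), (4, 3), (5, 5)]
Completion times:
  Priority 1, burst=8, C=8
  Priority 2, burst=3, C=11
  Priority 3, burst=12, C=23
  Priority 4, burst=3, C=26
  Priority 5, burst=5, C=31
Average turnaround = 99/5 = 19.8

19.8
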